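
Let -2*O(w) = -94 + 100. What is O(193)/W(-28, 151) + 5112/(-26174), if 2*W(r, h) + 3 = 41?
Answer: -87825/248653 ≈ -0.35320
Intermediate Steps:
W(r, h) = 19 (W(r, h) = -3/2 + (½)*41 = -3/2 + 41/2 = 19)
O(w) = -3 (O(w) = -(-94 + 100)/2 = -½*6 = -3)
O(193)/W(-28, 151) + 5112/(-26174) = -3/19 + 5112/(-26174) = -3*1/19 + 5112*(-1/26174) = -3/19 - 2556/13087 = -87825/248653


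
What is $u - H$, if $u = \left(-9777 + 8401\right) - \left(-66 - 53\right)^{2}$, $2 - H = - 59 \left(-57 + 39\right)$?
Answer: $-14477$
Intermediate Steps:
$H = -1060$ ($H = 2 - - 59 \left(-57 + 39\right) = 2 - \left(-59\right) \left(-18\right) = 2 - 1062 = -1060$)
$u = -15537$ ($u = -1376 - \left(-119\right)^{2} = -1376 - 14161 = -15537$)
$u - H = -15537 - -1060 = -15537 + 1060 = -14477$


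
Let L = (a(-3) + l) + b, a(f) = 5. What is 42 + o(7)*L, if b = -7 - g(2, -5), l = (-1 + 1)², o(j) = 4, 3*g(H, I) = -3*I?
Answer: 14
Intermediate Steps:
g(H, I) = -I (g(H, I) = (-3*I)/3 = -I)
l = 0 (l = 0² = 0)
b = -12 (b = -7 - (-1)*(-5) = -7 - 1*5 = -7 - 5 = -12)
L = -7 (L = (5 + 0) - 12 = 5 - 12 = -7)
42 + o(7)*L = 42 + 4*(-7) = 42 - 28 = 14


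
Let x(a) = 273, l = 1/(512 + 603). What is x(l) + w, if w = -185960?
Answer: -185687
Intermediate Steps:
l = 1/1115 ≈ 0.00089686
x(l) + w = 273 - 185960 = -185687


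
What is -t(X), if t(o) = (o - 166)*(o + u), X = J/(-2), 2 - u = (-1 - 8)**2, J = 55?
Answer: -82431/4 ≈ -20608.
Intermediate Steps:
u = -79 (u = 2 - (-1 - 8)**2 = 2 - 1*(-9)**2 = 2 - 1*81 = 2 - 81 = -79)
X = -55/2 (X = 55/(-2) = 55*(-1/2) = -55/2 ≈ -27.500)
t(o) = (-166 + o)*(-79 + o) (t(o) = (o - 166)*(o - 79) = (-166 + o)*(-79 + o))
-t(X) = -(13114 + (-55/2)**2 - 245*(-55/2)) = -(13114 + 3025/4 + 13475/2) = -1*82431/4 = -82431/4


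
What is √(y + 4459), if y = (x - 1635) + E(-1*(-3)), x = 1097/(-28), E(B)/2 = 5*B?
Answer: √551705/14 ≈ 53.055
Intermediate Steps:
E(B) = 10*B (E(B) = 2*(5*B) = 10*B)
x = -1097/28 (x = 1097*(-1/28) = -1097/28 ≈ -39.179)
y = -46037/28 (y = (-1097/28 - 1635) + 10*(-1*(-3)) = -46877/28 + 10*3 = -46877/28 + 30 = -46037/28 ≈ -1644.2)
√(y + 4459) = √(-46037/28 + 4459) = √(78815/28) = √551705/14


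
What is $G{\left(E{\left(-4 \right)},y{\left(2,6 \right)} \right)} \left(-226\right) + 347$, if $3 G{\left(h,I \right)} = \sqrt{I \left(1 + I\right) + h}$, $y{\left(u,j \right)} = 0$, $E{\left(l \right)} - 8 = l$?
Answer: $\frac{589}{3} \approx 196.33$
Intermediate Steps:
$E{\left(l \right)} = 8 + l$
$G{\left(h,I \right)} = \frac{\sqrt{h + I \left(1 + I\right)}}{3}$ ($G{\left(h,I \right)} = \frac{\sqrt{I \left(1 + I\right) + h}}{3} = \frac{\sqrt{h + I \left(1 + I\right)}}{3}$)
$G{\left(E{\left(-4 \right)},y{\left(2,6 \right)} \right)} \left(-226\right) + 347 = \frac{\sqrt{0 + \left(8 - 4\right) + 0^{2}}}{3} \left(-226\right) + 347 = \frac{\sqrt{0 + 4 + 0}}{3} \left(-226\right) + 347 = \frac{\sqrt{4}}{3} \left(-226\right) + 347 = \frac{1}{3} \cdot 2 \left(-226\right) + 347 = \frac{2}{3} \left(-226\right) + 347 = - \frac{452}{3} + 347 = \frac{589}{3}$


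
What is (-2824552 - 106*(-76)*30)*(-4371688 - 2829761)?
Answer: 18600420981528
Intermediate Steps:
(-2824552 - 106*(-76)*30)*(-4371688 - 2829761) = (-2824552 + 8056*30)*(-7201449) = (-2824552 + 241680)*(-7201449) = -2582872*(-7201449) = 18600420981528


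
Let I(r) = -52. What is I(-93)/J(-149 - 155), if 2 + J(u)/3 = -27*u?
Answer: -26/12309 ≈ -0.0021123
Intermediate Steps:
J(u) = -6 - 81*u (J(u) = -6 + 3*(-27*u) = -6 - 81*u)
I(-93)/J(-149 - 155) = -52/(-6 - 81*(-149 - 155)) = -52/(-6 - 81*(-304)) = -52/(-6 + 24624) = -52/24618 = -52*1/24618 = -26/12309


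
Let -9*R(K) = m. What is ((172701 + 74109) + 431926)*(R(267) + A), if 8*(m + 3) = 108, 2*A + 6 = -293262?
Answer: -298579699448/3 ≈ -9.9527e+10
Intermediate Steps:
A = -146634 (A = -3 + (½)*(-293262) = -3 - 146631 = -146634)
m = 21/2 (m = -3 + (⅛)*108 = -3 + 27/2 = 21/2 ≈ 10.500)
R(K) = -7/6 (R(K) = -⅑*21/2 = -7/6)
((172701 + 74109) + 431926)*(R(267) + A) = ((172701 + 74109) + 431926)*(-7/6 - 146634) = (246810 + 431926)*(-879811/6) = 678736*(-879811/6) = -298579699448/3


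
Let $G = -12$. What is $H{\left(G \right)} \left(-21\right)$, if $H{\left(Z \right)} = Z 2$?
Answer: $504$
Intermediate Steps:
$H{\left(Z \right)} = 2 Z$
$H{\left(G \right)} \left(-21\right) = 2 \left(-12\right) \left(-21\right) = \left(-24\right) \left(-21\right) = 504$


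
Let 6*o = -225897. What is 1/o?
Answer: -2/75299 ≈ -2.6561e-5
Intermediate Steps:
o = -75299/2 (o = (1/6)*(-225897) = -75299/2 ≈ -37650.)
1/o = 1/(-75299/2) = -2/75299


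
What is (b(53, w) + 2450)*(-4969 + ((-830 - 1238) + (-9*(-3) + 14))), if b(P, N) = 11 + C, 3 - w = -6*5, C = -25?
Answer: -17042256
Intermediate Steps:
w = 33 (w = 3 - (-6)*5 = 3 - 1*(-30) = 3 + 30 = 33)
b(P, N) = -14 (b(P, N) = 11 - 25 = -14)
(b(53, w) + 2450)*(-4969 + ((-830 - 1238) + (-9*(-3) + 14))) = (-14 + 2450)*(-4969 + ((-830 - 1238) + (-9*(-3) + 14))) = 2436*(-4969 + (-2068 + (27 + 14))) = 2436*(-4969 + (-2068 + 41)) = 2436*(-4969 - 2027) = 2436*(-6996) = -17042256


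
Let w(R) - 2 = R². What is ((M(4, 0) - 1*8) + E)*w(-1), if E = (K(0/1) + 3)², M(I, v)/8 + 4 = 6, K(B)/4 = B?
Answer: 51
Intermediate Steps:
K(B) = 4*B
M(I, v) = 16 (M(I, v) = -32 + 8*6 = -32 + 48 = 16)
E = 9 (E = (4*(0/1) + 3)² = (4*(0*1) + 3)² = (4*0 + 3)² = (0 + 3)² = 3² = 9)
w(R) = 2 + R²
((M(4, 0) - 1*8) + E)*w(-1) = ((16 - 1*8) + 9)*(2 + (-1)²) = ((16 - 8) + 9)*(2 + 1) = (8 + 9)*3 = 17*3 = 51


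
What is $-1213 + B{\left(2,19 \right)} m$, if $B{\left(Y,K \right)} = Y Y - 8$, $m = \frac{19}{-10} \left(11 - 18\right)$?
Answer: $- \frac{6331}{5} \approx -1266.2$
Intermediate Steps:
$m = \frac{133}{10}$ ($m = 19 \left(- \frac{1}{10}\right) \left(-7\right) = \left(- \frac{19}{10}\right) \left(-7\right) = \frac{133}{10} \approx 13.3$)
$B{\left(Y,K \right)} = -8 + Y^{2}$ ($B{\left(Y,K \right)} = Y^{2} - 8 = -8 + Y^{2}$)
$-1213 + B{\left(2,19 \right)} m = -1213 + \left(-8 + 2^{2}\right) \frac{133}{10} = -1213 + \left(-8 + 4\right) \frac{133}{10} = -1213 - \frac{266}{5} = - \frac{6331}{5}$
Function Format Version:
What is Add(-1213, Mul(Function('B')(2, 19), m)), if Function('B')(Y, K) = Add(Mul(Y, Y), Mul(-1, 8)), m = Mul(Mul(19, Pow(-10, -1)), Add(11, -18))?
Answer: Rational(-6331, 5) ≈ -1266.2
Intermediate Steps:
m = Rational(133, 10) (m = Mul(Mul(19, Rational(-1, 10)), -7) = Mul(Rational(-19, 10), -7) = Rational(133, 10) ≈ 13.300)
Function('B')(Y, K) = Add(-8, Pow(Y, 2)) (Function('B')(Y, K) = Add(Pow(Y, 2), -8) = Add(-8, Pow(Y, 2)))
Add(-1213, Mul(Function('B')(2, 19), m)) = Add(-1213, Mul(Add(-8, Pow(2, 2)), Rational(133, 10))) = Add(-1213, Mul(Add(-8, 4), Rational(133, 10))) = Add(-1213, Mul(-4, Rational(133, 10))) = Add(-1213, Rational(-266, 5)) = Rational(-6331, 5)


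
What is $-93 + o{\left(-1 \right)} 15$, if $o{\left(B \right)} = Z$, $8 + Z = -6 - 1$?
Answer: $-318$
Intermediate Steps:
$Z = -15$ ($Z = -8 - 7 = -15$)
$o{\left(B \right)} = -15$
$-93 + o{\left(-1 \right)} 15 = -93 - 225 = -318$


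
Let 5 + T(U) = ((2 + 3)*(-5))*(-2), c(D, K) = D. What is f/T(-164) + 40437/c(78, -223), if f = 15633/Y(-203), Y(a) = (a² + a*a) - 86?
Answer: 308267239/594620 ≈ 518.43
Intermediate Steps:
Y(a) = -86 + 2*a² (Y(a) = (a² + a²) - 86 = 2*a² - 86 = -86 + 2*a²)
T(U) = 45 (T(U) = -5 + ((2 + 3)*(-5))*(-2) = -5 + (5*(-5))*(-2) = -5 - 25*(-2) = -5 + 50 = 45)
f = 1737/9148 (f = 15633/(-86 + 2*(-203)²) = 15633/(-86 + 2*41209) = 15633/(-86 + 82418) = 15633/82332 = 15633*(1/82332) = 1737/9148 ≈ 0.18988)
f/T(-164) + 40437/c(78, -223) = (1737/9148)/45 + 40437/78 = (1737/9148)*(1/45) + 40437*(1/78) = 193/45740 + 13479/26 = 308267239/594620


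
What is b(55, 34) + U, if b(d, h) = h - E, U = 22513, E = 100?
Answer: 22447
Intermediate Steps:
b(d, h) = -100 + h (b(d, h) = h - 1*100 = h - 100 = -100 + h)
b(55, 34) + U = (-100 + 34) + 22513 = -66 + 22513 = 22447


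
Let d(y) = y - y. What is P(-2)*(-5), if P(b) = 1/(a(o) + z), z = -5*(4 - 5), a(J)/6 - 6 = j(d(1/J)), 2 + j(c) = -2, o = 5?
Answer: -5/17 ≈ -0.29412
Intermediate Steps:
d(y) = 0
j(c) = -4 (j(c) = -2 - 2 = -4)
a(J) = 12 (a(J) = 36 + 6*(-4) = 36 - 24 = 12)
z = 5 (z = -5*(-1) = 5)
P(b) = 1/17 (P(b) = 1/(12 + 5) = 1/17)
P(-2)*(-5) = (1/17)*(-5) = -5/17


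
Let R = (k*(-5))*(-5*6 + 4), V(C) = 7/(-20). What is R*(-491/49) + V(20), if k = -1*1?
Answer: 1276257/980 ≈ 1302.3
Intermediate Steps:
V(C) = -7/20 (V(C) = 7*(-1/20) = -7/20)
k = -1
R = -130 (R = (-1*(-5))*(-5*6 + 4) = 5*(-30 + 4) = 5*(-26) = -130)
R*(-491/49) + V(20) = -(-63830)/49 - 7/20 = -130*(-491/49) - 7/20 = 63830/49 - 7/20 = 1276257/980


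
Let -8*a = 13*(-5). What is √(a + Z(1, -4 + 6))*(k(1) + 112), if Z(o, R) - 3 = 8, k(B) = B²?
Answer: 339*√34/4 ≈ 494.17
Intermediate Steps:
Z(o, R) = 11 (Z(o, R) = 3 + 8 = 11)
a = 65/8 (a = -13*(-5)/8 = -⅛*(-65) = 65/8 ≈ 8.1250)
√(a + Z(1, -4 + 6))*(k(1) + 112) = √(65/8 + 11)*(1² + 112) = √(153/8)*(1 + 112) = (3*√34/4)*113 = 339*√34/4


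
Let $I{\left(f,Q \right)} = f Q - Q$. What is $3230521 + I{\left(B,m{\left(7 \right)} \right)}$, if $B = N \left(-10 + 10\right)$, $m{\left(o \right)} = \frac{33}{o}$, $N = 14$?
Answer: $\frac{22613614}{7} \approx 3.2305 \cdot 10^{6}$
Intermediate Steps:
$B = 0$ ($B = 14 \left(-10 + 10\right) = 14 \cdot 0 = 0$)
$I{\left(f,Q \right)} = - Q + Q f$ ($I{\left(f,Q \right)} = Q f - Q = - Q + Q f$)
$3230521 + I{\left(B,m{\left(7 \right)} \right)} = 3230521 + \frac{33}{7} \left(-1 + 0\right) = 3230521 + 33 \cdot \frac{1}{7} \left(-1\right) = 3230521 + \frac{33}{7} \left(-1\right) = 3230521 - \frac{33}{7} = \frac{22613614}{7}$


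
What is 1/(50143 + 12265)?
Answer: 1/62408 ≈ 1.6024e-5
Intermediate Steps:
1/(50143 + 12265) = 1/62408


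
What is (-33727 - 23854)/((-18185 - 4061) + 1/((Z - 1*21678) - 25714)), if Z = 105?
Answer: 2722832747/1051946603 ≈ 2.5884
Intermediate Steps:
(-33727 - 23854)/((-18185 - 4061) + 1/((Z - 1*21678) - 25714)) = (-33727 - 23854)/((-18185 - 4061) + 1/((105 - 1*21678) - 25714)) = -57581/(-22246 + 1/((105 - 21678) - 25714)) = -57581/(-22246 + 1/(-21573 - 25714)) = -57581/(-22246 + 1/(-47287)) = -57581/(-22246 - 1/47287) = -57581/(-1051946603/47287) = -57581*(-47287/1051946603) = 2722832747/1051946603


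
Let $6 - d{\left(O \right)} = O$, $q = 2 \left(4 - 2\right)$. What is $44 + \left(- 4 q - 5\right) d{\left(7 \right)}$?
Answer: $65$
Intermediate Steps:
$q = 4$ ($q = 2 \cdot 2 = 4$)
$d{\left(O \right)} = 6 - O$
$44 + \left(- 4 q - 5\right) d{\left(7 \right)} = 44 + \left(\left(-4\right) 4 - 5\right) \left(6 - 7\right) = 44 + \left(-16 - 5\right) \left(6 - 7\right) = 44 - -21 = 44 + 21 = 65$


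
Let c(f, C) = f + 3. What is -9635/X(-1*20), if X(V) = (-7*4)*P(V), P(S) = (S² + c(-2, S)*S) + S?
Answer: 1927/2016 ≈ 0.95585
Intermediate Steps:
c(f, C) = 3 + f
P(S) = S² + 2*S (P(S) = (S² + (3 - 2)*S) + S = (S² + 1*S) + S = (S² + S) + S = (S + S²) + S = S² + 2*S)
X(V) = -28*V*(2 + V) (X(V) = (-7*4)*(V*(2 + V)) = -28*V*(2 + V))
-9635/X(-1*20) = -9635*1/(560*(2 - 1*20)) = -9635*1/(560*(2 - 20)) = -9635/((-28*(-20)*(-18))) = -9635/(-10080) = -9635*(-1/10080) = 1927/2016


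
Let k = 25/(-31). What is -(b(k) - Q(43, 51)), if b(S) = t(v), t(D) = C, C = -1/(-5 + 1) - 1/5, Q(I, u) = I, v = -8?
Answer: 859/20 ≈ 42.950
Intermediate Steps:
C = 1/20 (C = -1/(-4) - 1*1/5 = -1*(-1/4) - 1/5 = 1/4 - 1/5 = 1/20 ≈ 0.050000)
t(D) = 1/20
k = -25/31 (k = 25*(-1/31) = -25/31 ≈ -0.80645)
b(S) = 1/20
-(b(k) - Q(43, 51)) = -(1/20 - 1*43) = -(1/20 - 43) = -1*(-859/20) = 859/20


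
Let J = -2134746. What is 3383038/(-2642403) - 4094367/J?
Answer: 133223733539/208920712394 ≈ 0.63768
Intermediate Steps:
3383038/(-2642403) - 4094367/J = 3383038/(-2642403) - 4094367/(-2134746) = 3383038*(-1/2642403) - 4094367*(-1/2134746) = -3383038/2642403 + 1364789/711582 = 133223733539/208920712394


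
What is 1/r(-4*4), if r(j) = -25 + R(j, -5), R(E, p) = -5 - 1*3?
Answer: -1/33 ≈ -0.030303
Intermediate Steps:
R(E, p) = -8 (R(E, p) = -5 - 3 = -8)
r(j) = -33 (r(j) = -25 - 8 = -33)
1/r(-4*4) = 1/(-33) = -1/33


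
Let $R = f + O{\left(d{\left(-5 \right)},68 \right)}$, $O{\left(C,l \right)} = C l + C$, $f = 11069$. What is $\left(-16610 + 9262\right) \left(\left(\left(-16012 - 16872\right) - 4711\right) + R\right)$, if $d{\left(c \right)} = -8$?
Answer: $198969144$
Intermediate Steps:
$O{\left(C,l \right)} = C + C l$
$R = 10517$ ($R = 11069 - 8 \left(1 + 68\right) = 11069 - 552 = 10517$)
$\left(-16610 + 9262\right) \left(\left(\left(-16012 - 16872\right) - 4711\right) + R\right) = \left(-16610 + 9262\right) \left(\left(\left(-16012 - 16872\right) - 4711\right) + 10517\right) = - 7348 \left(\left(-32884 - 4711\right) + 10517\right) = - 7348 \left(-37595 + 10517\right) = \left(-7348\right) \left(-27078\right) = 198969144$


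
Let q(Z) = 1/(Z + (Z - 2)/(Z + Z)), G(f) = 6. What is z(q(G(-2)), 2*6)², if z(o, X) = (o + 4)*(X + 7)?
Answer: 6241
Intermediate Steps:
q(Z) = 1/(Z + (-2 + Z)/(2*Z)) (q(Z) = 1/(Z + (-2 + Z)/((2*Z))) = 1/(Z + (-2 + Z)*(1/(2*Z))) = 1/(Z + (-2 + Z)/(2*Z)))
z(o, X) = (4 + o)*(7 + X)
z(q(G(-2)), 2*6)² = (28 + 4*(2*6) + 7*(2*6/(-2 + 6 + 2*6²)) + (2*6)*(2*6/(-2 + 6 + 2*6²)))² = (28 + 4*12 + 7*(2*6/(-2 + 6 + 2*36)) + 12*(2*6/(-2 + 6 + 2*36)))² = (28 + 48 + 7*(2*6/(-2 + 6 + 72)) + 12*(2*6/(-2 + 6 + 72)))² = (28 + 48 + 7*(2*6/76) + 12*(2*6/76))² = (28 + 48 + 7*(2*6*(1/76)) + 12*(2*6*(1/76)))² = (28 + 48 + 7*(3/19) + 12*(3/19))² = (28 + 48 + 21/19 + 36/19)² = 79² = 6241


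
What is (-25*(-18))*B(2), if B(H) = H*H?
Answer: 1800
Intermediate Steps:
B(H) = H²
(-25*(-18))*B(2) = -25*(-18)*2² = 450*4 = 1800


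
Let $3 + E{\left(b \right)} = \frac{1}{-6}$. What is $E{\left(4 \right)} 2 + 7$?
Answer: $\frac{2}{3} \approx 0.66667$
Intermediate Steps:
$E{\left(b \right)} = - \frac{19}{6}$ ($E{\left(b \right)} = -3 + \frac{1}{-6} = -3 - \frac{1}{6} = - \frac{19}{6}$)
$E{\left(4 \right)} 2 + 7 = \left(- \frac{19}{6}\right) 2 + 7 = - \frac{19}{3} + 7 = \frac{2}{3}$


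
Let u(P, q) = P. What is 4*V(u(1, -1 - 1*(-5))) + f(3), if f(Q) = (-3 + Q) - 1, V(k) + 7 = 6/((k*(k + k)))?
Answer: -17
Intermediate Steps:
V(k) = -7 + 3/k**2 (V(k) = -7 + 6/((k*(k + k))) = -7 + 6/((k*(2*k))) = -7 + 6/((2*k**2)) = -7 + 6*(1/(2*k**2)) = -7 + 3/k**2)
f(Q) = -4 + Q
4*V(u(1, -1 - 1*(-5))) + f(3) = 4*(-7 + 3/1**2) + (-4 + 3) = 4*(-7 + 3*1) - 1 = 4*(-7 + 3) - 1 = 4*(-4) - 1 = -16 - 1 = -17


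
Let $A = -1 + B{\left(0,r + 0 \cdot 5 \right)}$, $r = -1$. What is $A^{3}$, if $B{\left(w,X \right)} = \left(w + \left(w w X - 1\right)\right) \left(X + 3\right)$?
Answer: $-27$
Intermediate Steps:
$B{\left(w,X \right)} = \left(3 + X\right) \left(-1 + w + X w^{2}\right)$ ($B{\left(w,X \right)} = \left(w + \left(w^{2} X - 1\right)\right) \left(3 + X\right) = \left(w + \left(X w^{2} - 1\right)\right) \left(3 + X\right) = \left(w + \left(-1 + X w^{2}\right)\right) \left(3 + X\right) = \left(-1 + w + X w^{2}\right) \left(3 + X\right) = \left(3 + X\right) \left(-1 + w + X w^{2}\right)$)
$A = -3$ ($A = -1 + \left(-3 - \left(-1 + 0 \cdot 5\right) + 3 \cdot 0 + \left(-1 + 0 \cdot 5\right) 0 + \left(-1 + 0 \cdot 5\right)^{2} \cdot 0^{2} + 3 \left(-1 + 0 \cdot 5\right) 0^{2}\right) = -1 + \left(-3 - \left(-1 + 0\right) + 0 + \left(-1 + 0\right) 0 + \left(-1 + 0\right)^{2} \cdot 0 + 3 \left(-1 + 0\right) 0\right) = -1 + \left(-3 - -1 + 0 - 0 + \left(-1\right)^{2} \cdot 0 + 3 \left(-1\right) 0\right) = -1 + \left(-3 + 1 + 0 + 0 + 1 \cdot 0 + 0\right) = -1 + \left(-3 + 1 + 0 + 0 + 0 + 0\right) = -1 - 2 = -3$)
$A^{3} = \left(-3\right)^{3} = -27$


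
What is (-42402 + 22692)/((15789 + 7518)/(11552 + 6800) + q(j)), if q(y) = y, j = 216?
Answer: -120572640/1329113 ≈ -90.717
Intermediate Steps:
(-42402 + 22692)/((15789 + 7518)/(11552 + 6800) + q(j)) = (-42402 + 22692)/((15789 + 7518)/(11552 + 6800) + 216) = -19710/(23307/18352 + 216) = -19710/3987339/18352 = -19710*18352/3987339 = -120572640/1329113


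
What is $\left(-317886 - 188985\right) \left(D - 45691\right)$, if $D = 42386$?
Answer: $1675208655$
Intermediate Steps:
$\left(-317886 - 188985\right) \left(D - 45691\right) = \left(-317886 - 188985\right) \left(42386 - 45691\right) = \left(-506871\right) \left(-3305\right) = 1675208655$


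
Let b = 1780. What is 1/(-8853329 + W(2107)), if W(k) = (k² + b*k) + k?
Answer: -1/661313 ≈ -1.5121e-6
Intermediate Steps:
W(k) = k² + 1781*k (W(k) = (k² + 1780*k) + k = k² + 1781*k)
1/(-8853329 + W(2107)) = 1/(-8853329 + 2107*(1781 + 2107)) = 1/(-8853329 + 2107*3888) = 1/(-8853329 + 8192016) = 1/(-661313) = -1/661313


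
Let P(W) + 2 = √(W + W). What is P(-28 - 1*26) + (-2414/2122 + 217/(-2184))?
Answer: -1071539/331032 + 6*I*√3 ≈ -3.237 + 10.392*I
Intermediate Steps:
P(W) = -2 + √2*√W (P(W) = -2 + √(W + W) = -2 + √(2*W) = -2 + √2*√W)
P(-28 - 1*26) + (-2414/2122 + 217/(-2184)) = (-2 + √2*√(-28 - 1*26)) + (-2414/2122 + 217/(-2184)) = (-2 + √2*√(-28 - 26)) + (-2414*1/2122 + 217*(-1/2184)) = (-2 + √2*√(-54)) + (-1207/1061 - 31/312) = (-2 + √2*(3*I*√6)) - 409475/331032 = (-2 + 6*I*√3) - 409475/331032 = -1071539/331032 + 6*I*√3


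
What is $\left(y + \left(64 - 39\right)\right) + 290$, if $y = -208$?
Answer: $107$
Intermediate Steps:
$\left(y + \left(64 - 39\right)\right) + 290 = \left(-208 + \left(64 - 39\right)\right) + 290 = \left(-208 + 25\right) + 290 = -183 + 290 = 107$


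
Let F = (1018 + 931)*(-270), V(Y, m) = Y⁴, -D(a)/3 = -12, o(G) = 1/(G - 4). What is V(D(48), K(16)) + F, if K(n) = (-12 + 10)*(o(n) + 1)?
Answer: 1153386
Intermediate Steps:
o(G) = 1/(-4 + G)
D(a) = 36 (D(a) = -3*(-12) = 36)
K(n) = -2 - 2/(-4 + n) (K(n) = (-12 + 10)*(1/(-4 + n) + 1) = -2*(1 + 1/(-4 + n)) = -2 - 2/(-4 + n))
F = -526230 (F = 1949*(-270) = -526230)
V(D(48), K(16)) + F = 36⁴ - 526230 = 1679616 - 526230 = 1153386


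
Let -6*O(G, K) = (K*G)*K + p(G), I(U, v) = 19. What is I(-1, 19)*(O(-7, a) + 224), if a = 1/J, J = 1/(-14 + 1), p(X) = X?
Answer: 24073/3 ≈ 8024.3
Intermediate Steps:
J = -1/13 (J = 1/(-13) = -1/13 ≈ -0.076923)
a = -13 (a = 1/(-1/13) = -13)
O(G, K) = -G/6 - G*K**2/6 (O(G, K) = -((K*G)*K + G)/6 = -((G*K)*K + G)/6 = -(G*K**2 + G)/6 = -(G + G*K**2)/6 = -G/6 - G*K**2/6)
I(-1, 19)*(O(-7, a) + 224) = 19*((1/6)*(-7)*(-1 - 1*(-13)**2) + 224) = 19*((1/6)*(-7)*(-1 - 1*169) + 224) = 19*((1/6)*(-7)*(-1 - 169) + 224) = 19*((1/6)*(-7)*(-170) + 224) = 19*(595/3 + 224) = 19*(1267/3) = 24073/3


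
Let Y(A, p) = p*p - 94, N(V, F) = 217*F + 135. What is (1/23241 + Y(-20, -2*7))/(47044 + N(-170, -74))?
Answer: 2370583/723283161 ≈ 0.0032775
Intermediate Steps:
N(V, F) = 135 + 217*F
Y(A, p) = -94 + p² (Y(A, p) = p² - 94 = -94 + p²)
(1/23241 + Y(-20, -2*7))/(47044 + N(-170, -74)) = (1/23241 + (-94 + (-2*7)²))/(47044 + (135 + 217*(-74))) = (1/23241 + (-94 + (-14)²))/(47044 + (135 - 16058)) = (1/23241 + (-94 + 196))/(47044 - 15923) = (1/23241 + 102)/31121 = (2370583/23241)*(1/31121) = 2370583/723283161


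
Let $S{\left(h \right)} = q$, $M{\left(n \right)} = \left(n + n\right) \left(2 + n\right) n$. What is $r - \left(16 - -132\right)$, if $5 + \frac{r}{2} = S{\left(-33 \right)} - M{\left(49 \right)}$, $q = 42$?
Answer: $-489878$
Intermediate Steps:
$M{\left(n \right)} = 2 n^{2} \left(2 + n\right)$ ($M{\left(n \right)} = 2 n \left(2 + n\right) n = 2 n^{2} \left(2 + n\right)$)
$S{\left(h \right)} = 42$
$r = -489730$ ($r = -10 + 2 \left(42 - 2 \cdot 49^{2} \left(2 + 49\right)\right) = -10 + 2 \left(42 - 2 \cdot 2401 \cdot 51\right) = -10 + 2 \left(42 - 244902\right) = -10 + 2 \left(-244860\right) = -10 - 489720 = -489730$)
$r - \left(16 - -132\right) = -489730 - \left(16 - -132\right) = -489730 - \left(16 + 132\right) = -489730 - 148 = -489878$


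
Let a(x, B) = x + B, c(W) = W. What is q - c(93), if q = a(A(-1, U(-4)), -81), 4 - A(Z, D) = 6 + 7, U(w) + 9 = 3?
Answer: -183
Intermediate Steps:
U(w) = -6 (U(w) = -9 + 3 = -6)
A(Z, D) = -9 (A(Z, D) = 4 - (6 + 7) = 4 - 1*13 = 4 - 13 = -9)
a(x, B) = B + x
q = -90 (q = -81 - 9 = -90)
q - c(93) = -90 - 1*93 = -90 - 93 = -183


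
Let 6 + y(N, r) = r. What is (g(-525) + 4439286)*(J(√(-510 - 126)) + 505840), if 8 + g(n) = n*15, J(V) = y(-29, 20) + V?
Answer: 2241642933162 + 8862806*I*√159 ≈ 2.2416e+12 + 1.1176e+8*I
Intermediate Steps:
y(N, r) = -6 + r
J(V) = 14 + V (J(V) = (-6 + 20) + V = 14 + V)
g(n) = -8 + 15*n (g(n) = -8 + n*15 = -8 + 15*n)
(g(-525) + 4439286)*(J(√(-510 - 126)) + 505840) = ((-8 + 15*(-525)) + 4439286)*((14 + √(-510 - 126)) + 505840) = ((-8 - 7875) + 4439286)*((14 + √(-636)) + 505840) = (-7883 + 4439286)*((14 + 2*I*√159) + 505840) = 4431403*(505854 + 2*I*√159) = 2241642933162 + 8862806*I*√159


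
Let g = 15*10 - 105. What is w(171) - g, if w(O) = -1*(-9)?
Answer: -36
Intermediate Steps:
w(O) = 9
g = 45 (g = 150 - 105 = 45)
w(171) - g = 9 - 1*45 = 9 - 45 = -36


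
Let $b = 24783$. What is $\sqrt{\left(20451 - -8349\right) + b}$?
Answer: $\sqrt{53583} \approx 231.48$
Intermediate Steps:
$\sqrt{\left(20451 - -8349\right) + b} = \sqrt{\left(20451 - -8349\right) + 24783} = \sqrt{\left(20451 + 8349\right) + 24783} = \sqrt{28800 + 24783} = \sqrt{53583}$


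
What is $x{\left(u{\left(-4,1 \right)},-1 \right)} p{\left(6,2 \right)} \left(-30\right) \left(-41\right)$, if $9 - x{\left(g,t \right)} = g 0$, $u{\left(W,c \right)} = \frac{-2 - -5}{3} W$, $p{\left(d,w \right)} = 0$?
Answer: $0$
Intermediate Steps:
$u{\left(W,c \right)} = W$ ($u{\left(W,c \right)} = \left(-2 + 5\right) \frac{1}{3} W = 3 \cdot \frac{1}{3} W = 1 W = W$)
$x{\left(g,t \right)} = 9$ ($x{\left(g,t \right)} = 9 - g 0 = 9 - 0 = 9 + 0 = 9$)
$x{\left(u{\left(-4,1 \right)},-1 \right)} p{\left(6,2 \right)} \left(-30\right) \left(-41\right) = 9 \cdot 0 \left(-30\right) \left(-41\right) = 0 \left(-30\right) \left(-41\right) = 0 \left(-41\right) = 0$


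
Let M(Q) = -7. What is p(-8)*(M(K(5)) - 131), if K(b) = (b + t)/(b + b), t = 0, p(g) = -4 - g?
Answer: -552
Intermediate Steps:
K(b) = ½ (K(b) = (b + 0)/(b + b) = b/((2*b)) = b*(1/(2*b)) = ½)
p(-8)*(M(K(5)) - 131) = (-4 - 1*(-8))*(-7 - 131) = (-4 + 8)*(-138) = 4*(-138) = -552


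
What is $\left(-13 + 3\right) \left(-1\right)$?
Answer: $10$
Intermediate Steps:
$\left(-13 + 3\right) \left(-1\right) = \left(-10\right) \left(-1\right) = 10$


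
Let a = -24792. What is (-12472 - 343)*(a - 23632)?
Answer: 620553560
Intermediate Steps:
(-12472 - 343)*(a - 23632) = (-12472 - 343)*(-24792 - 23632) = -12815*(-48424) = 620553560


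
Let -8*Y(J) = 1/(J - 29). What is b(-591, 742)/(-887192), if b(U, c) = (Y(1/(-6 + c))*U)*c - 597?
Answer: 7583685/2705048408 ≈ 0.0028035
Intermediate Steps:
Y(J) = -1/(8*(-29 + J)) (Y(J) = -1/(8*(J - 29)) = -1/(8*(-29 + J)))
b(U, c) = -597 - U*c/(-232 + 8/(-6 + c)) (b(U, c) = ((-1/(-232 + 8/(-6 + c)))*U)*c - 597 = (-U/(-232 + 8/(-6 + c)))*c - 597 = -U*c/(-232 + 8/(-6 + c)) - 597 = -597 - U*c/(-232 + 8/(-6 + c)))
b(-591, 742)/(-887192) = ((835800 - 138504*742 - 591*742*(-6 + 742))/(8*(-175 + 29*742)))/(-887192) = ((835800 - 102769968 - 591*742*736)/(8*(-175 + 21518)))*(-1/887192) = ((⅛)*(835800 - 102769968 - 322752192)/21343)*(-1/887192) = ((⅛)*(1/21343)*(-424686360))*(-1/887192) = -7583685/3049*(-1/887192) = 7583685/2705048408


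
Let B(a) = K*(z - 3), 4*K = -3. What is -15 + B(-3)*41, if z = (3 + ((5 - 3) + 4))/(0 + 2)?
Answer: -489/8 ≈ -61.125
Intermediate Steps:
K = -3/4 (K = (1/4)*(-3) = -3/4 ≈ -0.75000)
z = 9/2 (z = (3 + (2 + 4))/2 = (3 + 6)*(1/2) = 9*(1/2) = 9/2 ≈ 4.5000)
B(a) = -9/8 (B(a) = -3*(9/2 - 3)/4 = -3/4*3/2 = -9/8)
-15 + B(-3)*41 = -15 - 9/8*41 = -15 - 369/8 = -489/8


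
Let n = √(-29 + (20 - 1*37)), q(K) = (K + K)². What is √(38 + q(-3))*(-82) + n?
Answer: -82*√74 + I*√46 ≈ -705.39 + 6.7823*I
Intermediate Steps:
q(K) = 4*K² (q(K) = (2*K)² = 4*K²)
n = I*√46 (n = √(-29 + (20 - 37)) = √(-29 - 17) = √(-46) = I*√46 ≈ 6.7823*I)
√(38 + q(-3))*(-82) + n = √(38 + 4*(-3)²)*(-82) + I*√46 = √(38 + 4*9)*(-82) + I*√46 = √(38 + 36)*(-82) + I*√46 = √74*(-82) + I*√46 = -82*√74 + I*√46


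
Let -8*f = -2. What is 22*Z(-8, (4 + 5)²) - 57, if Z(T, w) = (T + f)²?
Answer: 10115/8 ≈ 1264.4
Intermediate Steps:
f = ¼ (f = -⅛*(-2) = ¼ ≈ 0.25000)
Z(T, w) = (¼ + T)² (Z(T, w) = (T + ¼)² = (¼ + T)²)
22*Z(-8, (4 + 5)²) - 57 = 22*((1 + 4*(-8))²/16) - 57 = 22*((1 - 32)²/16) - 57 = 22*((1/16)*(-31)²) - 57 = 22*((1/16)*961) - 57 = 22*(961/16) - 57 = 10571/8 - 57 = 10115/8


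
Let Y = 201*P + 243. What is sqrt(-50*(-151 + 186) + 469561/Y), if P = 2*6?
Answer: I*sqrt(1232123255)/885 ≈ 39.663*I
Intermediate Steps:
P = 12
Y = 2655 (Y = 201*12 + 243 = 2412 + 243 = 2655)
sqrt(-50*(-151 + 186) + 469561/Y) = sqrt(-50*(-151 + 186) + 469561/2655) = sqrt(-50*35 + 469561*(1/2655)) = sqrt(-1750 + 469561/2655) = sqrt(-4176689/2655) = I*sqrt(1232123255)/885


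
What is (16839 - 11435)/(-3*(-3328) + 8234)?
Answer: 2702/9109 ≈ 0.29663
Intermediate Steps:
(16839 - 11435)/(-3*(-3328) + 8234) = 5404/(9984 + 8234) = 5404/18218 = 5404*(1/18218) = 2702/9109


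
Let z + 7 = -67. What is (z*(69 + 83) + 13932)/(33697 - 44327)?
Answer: -1342/5315 ≈ -0.25249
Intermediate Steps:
z = -74 (z = -7 - 67 = -74)
(z*(69 + 83) + 13932)/(33697 - 44327) = (-74*(69 + 83) + 13932)/(33697 - 44327) = (-74*152 + 13932)/(-10630) = (-11248 + 13932)*(-1/10630) = 2684*(-1/10630) = -1342/5315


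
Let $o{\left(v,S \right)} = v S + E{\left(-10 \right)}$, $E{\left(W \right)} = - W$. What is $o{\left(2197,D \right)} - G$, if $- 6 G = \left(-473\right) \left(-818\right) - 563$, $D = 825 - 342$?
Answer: $\frac{6753317}{6} \approx 1.1256 \cdot 10^{6}$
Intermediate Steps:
$D = 483$ ($D = 825 - 342 = 483$)
$o{\left(v,S \right)} = 10 + S v$ ($o{\left(v,S \right)} = v S - -10 = S v + 10 = 10 + S v$)
$G = - \frac{386351}{6}$ ($G = - \frac{\left(-473\right) \left(-818\right) - 563}{6} = - \frac{386914 - 563}{6} = \left(- \frac{1}{6}\right) 386351 = - \frac{386351}{6} \approx -64392.0$)
$o{\left(2197,D \right)} - G = \left(10 + 483 \cdot 2197\right) - - \frac{386351}{6} = \left(10 + 1061151\right) + \frac{386351}{6} = 1061161 + \frac{386351}{6} = \frac{6753317}{6}$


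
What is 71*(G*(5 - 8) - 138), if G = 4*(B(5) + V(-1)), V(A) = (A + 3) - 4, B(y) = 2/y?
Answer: -42174/5 ≈ -8434.8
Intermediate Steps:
V(A) = -1 + A (V(A) = (3 + A) - 4 = -1 + A)
G = -32/5 (G = 4*(2/5 + (-1 - 1)) = 4*(2*(⅕) - 2) = 4*(⅖ - 2) = 4*(-8/5) = -32/5 ≈ -6.4000)
71*(G*(5 - 8) - 138) = 71*(-32*(5 - 8)/5 - 138) = 71*(-32/5*(-3) - 138) = 71*(96/5 - 138) = 71*(-594/5) = -42174/5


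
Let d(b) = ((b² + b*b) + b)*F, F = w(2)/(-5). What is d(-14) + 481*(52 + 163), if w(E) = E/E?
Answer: 516697/5 ≈ 1.0334e+5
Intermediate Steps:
w(E) = 1
F = -⅕ (F = 1/(-5) = 1*(-⅕) = -⅕ ≈ -0.20000)
d(b) = -2*b²/5 - b/5 (d(b) = ((b² + b*b) + b)*(-⅕) = ((b² + b²) + b)*(-⅕) = (2*b² + b)*(-⅕) = (b + 2*b²)*(-⅕) = -2*b²/5 - b/5)
d(-14) + 481*(52 + 163) = -⅕*(-14)*(1 + 2*(-14)) + 481*(52 + 163) = -⅕*(-14)*(1 - 28) + 481*215 = -⅕*(-14)*(-27) + 103415 = -378/5 + 103415 = 516697/5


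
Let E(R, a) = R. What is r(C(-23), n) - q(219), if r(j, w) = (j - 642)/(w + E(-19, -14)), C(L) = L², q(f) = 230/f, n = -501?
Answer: -94853/113880 ≈ -0.83292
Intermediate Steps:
r(j, w) = (-642 + j)/(-19 + w) (r(j, w) = (j - 642)/(w - 19) = (-642 + j)/(-19 + w))
r(C(-23), n) - q(219) = (-642 + (-23)²)/(-19 - 501) - 230/219 = (-642 + 529)/(-520) - 230/219 = -1/520*(-113) - 1*230/219 = 113/520 - 230/219 = -94853/113880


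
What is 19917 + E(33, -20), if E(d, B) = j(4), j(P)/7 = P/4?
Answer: 19924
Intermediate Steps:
j(P) = 7*P/4 (j(P) = 7*(P/4) = 7*P/4)
E(d, B) = 7 (E(d, B) = (7/4)*4 = 7)
19917 + E(33, -20) = 19917 + 7 = 19924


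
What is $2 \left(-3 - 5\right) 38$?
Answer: $-608$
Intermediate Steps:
$2 \left(-3 - 5\right) 38 = 2 \left(-8\right) 38 = \left(-16\right) 38 = -608$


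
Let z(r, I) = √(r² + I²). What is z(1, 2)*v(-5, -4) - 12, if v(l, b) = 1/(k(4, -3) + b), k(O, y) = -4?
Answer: -12 - √5/8 ≈ -12.280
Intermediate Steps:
z(r, I) = √(I² + r²)
v(l, b) = 1/(-4 + b)
z(1, 2)*v(-5, -4) - 12 = √(2² + 1²)/(-4 - 4) - 12 = √(4 + 1)/(-8) - 12 = √5*(-⅛) - 12 = -√5/8 - 12 = -12 - √5/8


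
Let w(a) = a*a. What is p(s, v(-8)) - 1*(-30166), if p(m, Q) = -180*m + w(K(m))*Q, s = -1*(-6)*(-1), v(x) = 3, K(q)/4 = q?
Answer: 32974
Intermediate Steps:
K(q) = 4*q
w(a) = a²
s = -6 (s = 6*(-1) = -6)
p(m, Q) = -180*m + 16*Q*m² (p(m, Q) = -180*m + (4*m)²*Q = -180*m + (16*m²)*Q = -180*m + 16*Q*m²)
p(s, v(-8)) - 1*(-30166) = 4*(-6)*(-45 + 4*3*(-6)) - 1*(-30166) = 4*(-6)*(-45 - 72) + 30166 = 4*(-6)*(-117) + 30166 = 2808 + 30166 = 32974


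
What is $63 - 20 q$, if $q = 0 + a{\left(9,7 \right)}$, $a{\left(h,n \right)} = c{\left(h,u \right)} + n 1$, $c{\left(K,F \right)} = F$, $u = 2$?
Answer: $-117$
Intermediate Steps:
$a{\left(h,n \right)} = 2 + n$ ($a{\left(h,n \right)} = 2 + n 1 = 2 + n$)
$q = 9$ ($q = 0 + \left(2 + 7\right) = 0 + 9 = 9$)
$63 - 20 q = 63 - 180 = -117$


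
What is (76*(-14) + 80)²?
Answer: 968256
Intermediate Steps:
(76*(-14) + 80)² = (-1064 + 80)² = (-984)² = 968256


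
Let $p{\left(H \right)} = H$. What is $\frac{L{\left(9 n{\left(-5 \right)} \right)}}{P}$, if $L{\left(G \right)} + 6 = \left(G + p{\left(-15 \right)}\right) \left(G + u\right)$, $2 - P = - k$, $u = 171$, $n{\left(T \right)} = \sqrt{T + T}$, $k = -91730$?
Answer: $\frac{23}{624} - \frac{3 i \sqrt{10}}{196} \approx 0.036859 - 0.048402 i$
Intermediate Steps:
$n{\left(T \right)} = \sqrt{2} \sqrt{T}$ ($n{\left(T \right)} = \sqrt{2 T} = \sqrt{2} \sqrt{T}$)
$P = -91728$ ($P = 2 - \left(-1\right) \left(-91730\right) = 2 - 91730 = -91728$)
$L{\left(G \right)} = -6 + \left(-15 + G\right) \left(171 + G\right)$ ($L{\left(G \right)} = -6 + \left(G - 15\right) \left(G + 171\right) = -6 + \left(-15 + G\right) \left(171 + G\right)$)
$\frac{L{\left(9 n{\left(-5 \right)} \right)}}{P} = \frac{-2571 + \left(9 \sqrt{2} \sqrt{-5}\right)^{2} + 156 \cdot 9 \sqrt{2} \sqrt{-5}}{-91728} = \left(-2571 + \left(9 \sqrt{2} i \sqrt{5}\right)^{2} + 156 \cdot 9 \sqrt{2} i \sqrt{5}\right) \left(- \frac{1}{91728}\right) = \left(-2571 + \left(9 i \sqrt{10}\right)^{2} + 156 \cdot 9 i \sqrt{10}\right) \left(- \frac{1}{91728}\right) = \left(-2571 - 810 + 1404 i \sqrt{10}\right) \left(- \frac{1}{91728}\right) = \left(-3381 + 1404 i \sqrt{10}\right) \left(- \frac{1}{91728}\right) = \frac{23}{624} - \frac{3 i \sqrt{10}}{196}$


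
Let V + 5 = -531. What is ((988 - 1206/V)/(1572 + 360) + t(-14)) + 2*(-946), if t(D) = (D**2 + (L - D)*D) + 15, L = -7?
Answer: -13744151/7728 ≈ -1778.5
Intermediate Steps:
V = -536 (V = -5 - 531 = -536)
t(D) = 15 + D**2 + D*(-7 - D) (t(D) = (D**2 + (-7 - D)*D) + 15 = (D**2 + D*(-7 - D)) + 15 = 15 + D**2 + D*(-7 - D))
((988 - 1206/V)/(1572 + 360) + t(-14)) + 2*(-946) = ((988 - 1206/(-536))/(1572 + 360) + (15 - 7*(-14))) + 2*(-946) = ((988 - 1206*(-1/536))/1932 + (15 + 98)) - 1892 = ((988 + 9/4)*(1/1932) + 113) - 1892 = ((3961/4)*(1/1932) + 113) - 1892 = (3961/7728 + 113) - 1892 = 877225/7728 - 1892 = -13744151/7728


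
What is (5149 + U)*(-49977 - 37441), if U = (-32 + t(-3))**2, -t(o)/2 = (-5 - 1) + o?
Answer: -467249210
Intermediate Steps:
t(o) = 12 - 2*o (t(o) = -2*((-5 - 1) + o) = -2*(-6 + o) = 12 - 2*o)
U = 196 (U = (-32 + (12 - 2*(-3)))**2 = (-32 + (12 + 6))**2 = (-32 + 18)**2 = (-14)**2 = 196)
(5149 + U)*(-49977 - 37441) = (5149 + 196)*(-49977 - 37441) = 5345*(-87418) = -467249210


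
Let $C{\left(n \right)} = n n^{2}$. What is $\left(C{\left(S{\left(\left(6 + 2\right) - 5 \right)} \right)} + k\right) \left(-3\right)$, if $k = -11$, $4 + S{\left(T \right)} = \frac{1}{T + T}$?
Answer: $\frac{14543}{72} \approx 201.99$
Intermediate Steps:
$S{\left(T \right)} = -4 + \frac{1}{2 T}$ ($S{\left(T \right)} = -4 + \frac{1}{T + T} = -4 + \frac{1}{2 T}$)
$C{\left(n \right)} = n^{3}$
$\left(C{\left(S{\left(\left(6 + 2\right) - 5 \right)} \right)} + k\right) \left(-3\right) = \left(\left(-4 + \frac{1}{2 \left(\left(6 + 2\right) - 5\right)}\right)^{3} - 11\right) \left(-3\right) = \left(\left(-4 + \frac{1}{2 \left(8 - 5\right)}\right)^{3} - 11\right) \left(-3\right) = \left(\left(-4 + \frac{1}{2 \cdot 3}\right)^{3} - 11\right) \left(-3\right) = \left(\left(-4 + \frac{1}{2} \cdot \frac{1}{3}\right)^{3} - 11\right) \left(-3\right) = \left(\left(-4 + \frac{1}{6}\right)^{3} - 11\right) \left(-3\right) = \left(\left(- \frac{23}{6}\right)^{3} - 11\right) \left(-3\right) = \left(- \frac{12167}{216} - 11\right) \left(-3\right) = \left(- \frac{14543}{216}\right) \left(-3\right) = \frac{14543}{72}$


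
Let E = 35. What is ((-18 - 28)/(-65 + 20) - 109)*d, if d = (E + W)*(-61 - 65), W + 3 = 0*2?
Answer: 2176832/5 ≈ 4.3537e+5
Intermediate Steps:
W = -3 (W = -3 + 0*2 = -3 + 0 = -3)
d = -4032 (d = (35 - 3)*(-61 - 65) = 32*(-126) = -4032)
((-18 - 28)/(-65 + 20) - 109)*d = ((-18 - 28)/(-65 + 20) - 109)*(-4032) = (-46/(-45) - 109)*(-4032) = (-46*(-1/45) - 109)*(-4032) = (46/45 - 109)*(-4032) = -4859/45*(-4032) = 2176832/5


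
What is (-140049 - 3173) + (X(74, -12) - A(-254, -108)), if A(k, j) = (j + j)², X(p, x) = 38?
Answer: -189840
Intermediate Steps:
A(k, j) = 4*j² (A(k, j) = (2*j)² = 4*j²)
(-140049 - 3173) + (X(74, -12) - A(-254, -108)) = (-140049 - 3173) + (38 - 4*(-108)²) = -143222 + (38 - 4*11664) = -143222 + (38 - 1*46656) = -143222 + (38 - 46656) = -143222 - 46618 = -189840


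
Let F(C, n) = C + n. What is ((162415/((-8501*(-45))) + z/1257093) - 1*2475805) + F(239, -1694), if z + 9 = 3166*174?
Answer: -2941483074457646/1187394177 ≈ -2.4773e+6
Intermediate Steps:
z = 550875 (z = -9 + 3166*174 = -9 + 550884 = 550875)
((162415/((-8501*(-45))) + z/1257093) - 1*2475805) + F(239, -1694) = ((162415/((-8501*(-45))) + 550875/1257093) - 1*2475805) + (239 - 1694) = ((162415/382545 + 550875*(1/1257093)) - 2475805) - 1455 = ((162415*(1/382545) + 183625/419031) - 2475805) - 1455 = ((32483/76509 + 183625/419031) - 2475805) - 1455 = (1024457374/1187394177 - 2475805) - 1455 = -2939755415930111/1187394177 - 1455 = -2941483074457646/1187394177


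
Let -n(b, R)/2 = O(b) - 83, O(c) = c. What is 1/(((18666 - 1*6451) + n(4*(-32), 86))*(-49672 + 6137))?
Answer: -1/550151795 ≈ -1.8177e-9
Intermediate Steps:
n(b, R) = 166 - 2*b (n(b, R) = -2*(b - 83) = -2*(-83 + b) = 166 - 2*b)
1/(((18666 - 1*6451) + n(4*(-32), 86))*(-49672 + 6137)) = 1/(((18666 - 1*6451) + (166 - 8*(-32)))*(-49672 + 6137)) = 1/(((18666 - 6451) + (166 - 2*(-128)))*(-43535)) = 1/((12215 + (166 + 256))*(-43535)) = 1/((12215 + 422)*(-43535)) = 1/(12637*(-43535)) = 1/(-550151795) = -1/550151795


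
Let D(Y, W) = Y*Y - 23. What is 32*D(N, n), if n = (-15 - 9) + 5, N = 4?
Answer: -224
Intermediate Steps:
n = -19 (n = -24 + 5 = -19)
D(Y, W) = -23 + Y**2 (D(Y, W) = Y**2 - 23 = -23 + Y**2)
32*D(N, n) = 32*(-23 + 4**2) = 32*(-23 + 16) = 32*(-7) = -224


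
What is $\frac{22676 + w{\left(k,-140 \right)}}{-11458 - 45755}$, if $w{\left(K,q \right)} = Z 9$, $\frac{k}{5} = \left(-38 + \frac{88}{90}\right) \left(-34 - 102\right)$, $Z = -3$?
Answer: $- \frac{22649}{57213} \approx -0.39587$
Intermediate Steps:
$k = \frac{226576}{9}$ ($k = 5 \left(-38 + \frac{88}{90}\right) \left(-34 - 102\right) = 5 \left(-38 + 88 \cdot \frac{1}{90}\right) \left(-136\right) = 5 \left(-38 + \frac{44}{45}\right) \left(-136\right) = 5 \left(\left(- \frac{1666}{45}\right) \left(-136\right)\right) = 5 \cdot \frac{226576}{45} = \frac{226576}{9} \approx 25175.0$)
$w{\left(K,q \right)} = -27$ ($w{\left(K,q \right)} = \left(-3\right) 9 = -27$)
$\frac{22676 + w{\left(k,-140 \right)}}{-11458 - 45755} = \frac{22676 - 27}{-11458 - 45755} = \frac{22649}{-57213} = 22649 \left(- \frac{1}{57213}\right) = - \frac{22649}{57213}$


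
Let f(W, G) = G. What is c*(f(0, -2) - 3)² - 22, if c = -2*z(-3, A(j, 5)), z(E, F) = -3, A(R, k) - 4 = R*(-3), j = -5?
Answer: 128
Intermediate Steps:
A(R, k) = 4 - 3*R (A(R, k) = 4 + R*(-3) = 4 - 3*R)
c = 6 (c = -2*(-3) = 6)
c*(f(0, -2) - 3)² - 22 = 6*(-2 - 3)² - 22 = 6*(-5)² - 22 = 6*25 - 22 = 150 - 22 = 128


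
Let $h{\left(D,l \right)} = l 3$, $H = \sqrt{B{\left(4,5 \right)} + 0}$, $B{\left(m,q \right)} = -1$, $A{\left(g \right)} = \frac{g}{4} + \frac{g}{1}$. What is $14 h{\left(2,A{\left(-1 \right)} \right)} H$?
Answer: $- \frac{105 i}{2} \approx - 52.5 i$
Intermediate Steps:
$A{\left(g \right)} = \frac{5 g}{4}$ ($A{\left(g \right)} = g \frac{1}{4} + g 1 = \frac{g}{4} + g = \frac{5 g}{4}$)
$H = i$ ($H = \sqrt{-1 + 0} = \sqrt{-1} = i \approx 1.0 i$)
$h{\left(D,l \right)} = 3 l$
$14 h{\left(2,A{\left(-1 \right)} \right)} H = 14 \cdot 3 \cdot \frac{5}{4} \left(-1\right) i = 14 \cdot 3 \left(- \frac{5}{4}\right) i = 14 \left(- \frac{15}{4}\right) i = - \frac{105 i}{2}$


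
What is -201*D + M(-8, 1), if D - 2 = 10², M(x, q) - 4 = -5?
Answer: -20503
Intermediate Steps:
M(x, q) = -1 (M(x, q) = 4 - 5 = -1)
D = 102 (D = 2 + 10² = 2 + 100 = 102)
-201*D + M(-8, 1) = -201*102 - 1 = -20502 - 1 = -20503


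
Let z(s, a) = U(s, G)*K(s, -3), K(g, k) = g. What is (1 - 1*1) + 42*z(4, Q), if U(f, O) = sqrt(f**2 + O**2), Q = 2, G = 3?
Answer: 840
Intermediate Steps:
U(f, O) = sqrt(O**2 + f**2)
z(s, a) = s*sqrt(9 + s**2) (z(s, a) = sqrt(3**2 + s**2)*s = sqrt(9 + s**2)*s = s*sqrt(9 + s**2))
(1 - 1*1) + 42*z(4, Q) = (1 - 1*1) + 42*(4*sqrt(9 + 4**2)) = (1 - 1) + 42*(4*sqrt(9 + 16)) = 0 + 42*(4*sqrt(25)) = 0 + 42*(4*5) = 0 + 42*20 = 0 + 840 = 840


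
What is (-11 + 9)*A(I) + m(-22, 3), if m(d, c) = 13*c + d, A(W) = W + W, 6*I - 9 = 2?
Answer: 29/3 ≈ 9.6667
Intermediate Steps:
I = 11/6 (I = 3/2 + (⅙)*2 = 3/2 + ⅓ = 11/6 ≈ 1.8333)
A(W) = 2*W
m(d, c) = d + 13*c
(-11 + 9)*A(I) + m(-22, 3) = (-11 + 9)*(2*(11/6)) + (-22 + 13*3) = -2*11/3 + (-22 + 39) = -22/3 + 17 = 29/3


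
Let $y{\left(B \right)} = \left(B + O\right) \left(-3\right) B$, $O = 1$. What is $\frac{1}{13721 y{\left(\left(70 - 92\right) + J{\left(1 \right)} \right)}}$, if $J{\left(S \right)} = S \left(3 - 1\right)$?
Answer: $- \frac{1}{15641940} \approx -6.3931 \cdot 10^{-8}$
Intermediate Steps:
$J{\left(S \right)} = 2 S$ ($J{\left(S \right)} = S 2 = 2 S$)
$y{\left(B \right)} = B \left(-3 - 3 B\right)$ ($y{\left(B \right)} = \left(B + 1\right) \left(-3\right) B = \left(1 + B\right) \left(-3\right) B = \left(-3 - 3 B\right) B = B \left(-3 - 3 B\right)$)
$\frac{1}{13721 y{\left(\left(70 - 92\right) + J{\left(1 \right)} \right)}} = \frac{1}{13721 \left(- 3 \left(\left(70 - 92\right) + 2 \cdot 1\right) \left(1 + \left(\left(70 - 92\right) + 2 \cdot 1\right)\right)\right)} = \frac{1}{13721 \left(- 3 \left(-22 + 2\right) \left(1 + \left(-22 + 2\right)\right)\right)} = \frac{1}{13721 \left(\left(-3\right) \left(-20\right) \left(1 - 20\right)\right)} = \frac{1}{13721 \left(\left(-3\right) \left(-20\right) \left(-19\right)\right)} = \frac{1}{13721 \left(-1140\right)} = \frac{1}{13721} \left(- \frac{1}{1140}\right) = - \frac{1}{15641940}$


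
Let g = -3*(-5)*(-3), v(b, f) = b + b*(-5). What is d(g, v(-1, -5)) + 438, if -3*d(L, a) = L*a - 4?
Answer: 1498/3 ≈ 499.33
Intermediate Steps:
v(b, f) = -4*b (v(b, f) = b - 5*b = -4*b)
g = -45 (g = 15*(-3) = -45)
d(L, a) = 4/3 - L*a/3 (d(L, a) = -(L*a - 4)/3 = -(-4 + L*a)/3 = 4/3 - L*a/3)
d(g, v(-1, -5)) + 438 = (4/3 - ⅓*(-45)*(-4*(-1))) + 438 = (4/3 - ⅓*(-45)*4) + 438 = (4/3 + 60) + 438 = 184/3 + 438 = 1498/3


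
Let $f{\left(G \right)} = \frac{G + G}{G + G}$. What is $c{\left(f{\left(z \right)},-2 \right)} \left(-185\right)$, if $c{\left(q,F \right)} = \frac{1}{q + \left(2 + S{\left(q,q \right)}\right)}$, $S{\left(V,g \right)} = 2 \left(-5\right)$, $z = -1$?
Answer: $\frac{185}{7} \approx 26.429$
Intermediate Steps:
$S{\left(V,g \right)} = -10$
$f{\left(G \right)} = 1$ ($f{\left(G \right)} = \frac{2 G}{2 G} = 2 G \frac{1}{2 G} = 1$)
$c{\left(q,F \right)} = \frac{1}{-8 + q}$ ($c{\left(q,F \right)} = \frac{1}{q + \left(2 - 10\right)} = \frac{1}{q - 8} = \frac{1}{-8 + q}$)
$c{\left(f{\left(z \right)},-2 \right)} \left(-185\right) = \frac{1}{-8 + 1} \left(-185\right) = \frac{1}{-7} \left(-185\right) = \left(- \frac{1}{7}\right) \left(-185\right) = \frac{185}{7}$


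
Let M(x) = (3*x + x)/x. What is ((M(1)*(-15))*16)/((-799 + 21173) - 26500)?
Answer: 160/1021 ≈ 0.15671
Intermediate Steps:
M(x) = 4 (M(x) = (4*x)/x = 4)
((M(1)*(-15))*16)/((-799 + 21173) - 26500) = ((4*(-15))*16)/((-799 + 21173) - 26500) = (-60*16)/(20374 - 26500) = -960/(-6126) = -960*(-1/6126) = 160/1021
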